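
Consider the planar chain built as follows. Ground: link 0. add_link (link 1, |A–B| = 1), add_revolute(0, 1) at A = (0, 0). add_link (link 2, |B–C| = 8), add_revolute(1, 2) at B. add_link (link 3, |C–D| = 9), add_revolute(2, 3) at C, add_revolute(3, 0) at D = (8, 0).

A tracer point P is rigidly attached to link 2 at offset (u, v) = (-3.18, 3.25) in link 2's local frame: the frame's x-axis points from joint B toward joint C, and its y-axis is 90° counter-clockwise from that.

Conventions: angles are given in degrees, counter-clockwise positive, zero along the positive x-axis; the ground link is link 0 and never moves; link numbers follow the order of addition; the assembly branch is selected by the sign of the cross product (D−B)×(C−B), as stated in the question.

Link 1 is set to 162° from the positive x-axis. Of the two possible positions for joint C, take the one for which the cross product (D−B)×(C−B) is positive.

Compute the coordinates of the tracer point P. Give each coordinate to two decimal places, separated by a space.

A=(0,0), D=(8.00,0)
B = A + 1.00·(cos162°, sin162°) = (-0.9511, 0.3090)
|BD| = 8.9564
circle(B,8.00) ∩ circle(D,9.00): a=3.5292, h=7.1795
  candidates: C₊=(2.8237,7.3625) cross=64.302; C₋=(2.3283,-6.9880) cross=-64.302
  branch + wants cross > 0 → take C=(2.8237,7.3625) (cross=64.302)
ex = (C−B)/|BC| = (0.4718,0.8817); ey = (-0.8817,0.4718)
P = B + -3.18·ex + 3.25·ey = (-5.3170,-0.9612)

-5.32 -0.96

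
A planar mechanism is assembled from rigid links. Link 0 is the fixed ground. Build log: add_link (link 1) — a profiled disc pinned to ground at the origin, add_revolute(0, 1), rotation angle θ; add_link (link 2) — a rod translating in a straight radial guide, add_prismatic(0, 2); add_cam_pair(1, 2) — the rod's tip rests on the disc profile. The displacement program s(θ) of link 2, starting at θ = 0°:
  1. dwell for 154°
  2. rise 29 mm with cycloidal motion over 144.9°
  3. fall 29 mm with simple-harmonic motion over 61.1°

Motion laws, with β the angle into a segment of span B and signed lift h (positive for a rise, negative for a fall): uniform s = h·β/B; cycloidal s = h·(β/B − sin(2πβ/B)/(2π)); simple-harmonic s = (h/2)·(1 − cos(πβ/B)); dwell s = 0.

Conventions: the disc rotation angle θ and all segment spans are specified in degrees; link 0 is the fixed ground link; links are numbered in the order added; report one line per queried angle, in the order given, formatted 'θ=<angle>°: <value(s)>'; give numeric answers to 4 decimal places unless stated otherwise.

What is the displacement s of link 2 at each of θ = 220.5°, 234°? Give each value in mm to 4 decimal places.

seg 1 [0°–154°] dwell: s stays 0.0000
seg 2 [154°–298.9°] cycloidal, h=29: θ=220.5° here. β=66.5, B=144.9. 29·(0.4589 − sin(2π·0.4589)/(2π)) = 12.1315 → s = 12.1315
seg 2 [154°–298.9°] cycloidal, h=29: θ=234° here. β=80, B=144.9. 29·(0.5521 − sin(2π·0.5521)/(2π)) = 17.4952 → s = 17.4952

θ=220.5°: 12.1315
θ=234°: 17.4952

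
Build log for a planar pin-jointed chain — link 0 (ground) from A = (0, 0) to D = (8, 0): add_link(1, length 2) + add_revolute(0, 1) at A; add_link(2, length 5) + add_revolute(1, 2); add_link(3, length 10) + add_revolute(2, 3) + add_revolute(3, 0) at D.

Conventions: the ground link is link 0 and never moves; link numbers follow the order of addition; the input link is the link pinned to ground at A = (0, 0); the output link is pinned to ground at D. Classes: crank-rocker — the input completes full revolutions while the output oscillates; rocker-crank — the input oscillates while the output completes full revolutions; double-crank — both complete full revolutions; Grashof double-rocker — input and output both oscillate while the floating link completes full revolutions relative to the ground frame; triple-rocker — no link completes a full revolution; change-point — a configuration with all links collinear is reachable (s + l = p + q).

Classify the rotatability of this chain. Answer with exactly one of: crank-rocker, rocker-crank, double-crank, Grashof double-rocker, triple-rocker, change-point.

lengths: ground=8, input=2, coupler=5, output=10
sorted: s=2 (shortest), l=10 (longest), p+q=13
s + l = 12 vs p + q = 13
s + l < p + q (Grashof) with shortest = input link → crank-rocker

crank-rocker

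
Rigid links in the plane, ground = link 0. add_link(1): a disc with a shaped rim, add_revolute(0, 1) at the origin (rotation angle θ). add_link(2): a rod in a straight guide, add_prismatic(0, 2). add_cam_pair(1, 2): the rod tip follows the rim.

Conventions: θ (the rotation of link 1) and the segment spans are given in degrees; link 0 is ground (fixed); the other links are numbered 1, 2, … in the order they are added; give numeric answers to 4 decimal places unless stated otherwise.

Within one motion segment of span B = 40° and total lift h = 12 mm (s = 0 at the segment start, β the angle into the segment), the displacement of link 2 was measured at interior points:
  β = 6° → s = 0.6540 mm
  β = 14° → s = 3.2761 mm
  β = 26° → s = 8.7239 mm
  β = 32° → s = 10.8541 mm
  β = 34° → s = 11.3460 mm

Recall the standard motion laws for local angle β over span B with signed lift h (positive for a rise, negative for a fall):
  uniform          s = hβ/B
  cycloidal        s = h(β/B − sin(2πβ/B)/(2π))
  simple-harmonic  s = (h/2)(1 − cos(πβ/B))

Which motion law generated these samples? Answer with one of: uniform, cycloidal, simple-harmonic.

candidates at β/B = r: uniform s = h·r (linear in β); cycloidal s = h·(r − sin(2πr)/(2π)); simple-harmonic s = (h/2)(1 − cos(πr))
β=6°: printed 0.6540 | uniform 1.8000, cycloidal 0.2549, simple-harmonic 0.6540
β=14°: printed 3.2761 | uniform 4.2000, cycloidal 2.6549, simple-harmonic 3.2761
β=26°: printed 8.7239 | uniform 7.8000, cycloidal 9.3451, simple-harmonic 8.7239
β=32°: printed 10.8541 | uniform 9.6000, cycloidal 11.4164, simple-harmonic 10.8541
β=34°: printed 11.3460 | uniform 10.2000, cycloidal 11.7451, simple-harmonic 11.3460
only one law matches every sample → simple-harmonic

simple-harmonic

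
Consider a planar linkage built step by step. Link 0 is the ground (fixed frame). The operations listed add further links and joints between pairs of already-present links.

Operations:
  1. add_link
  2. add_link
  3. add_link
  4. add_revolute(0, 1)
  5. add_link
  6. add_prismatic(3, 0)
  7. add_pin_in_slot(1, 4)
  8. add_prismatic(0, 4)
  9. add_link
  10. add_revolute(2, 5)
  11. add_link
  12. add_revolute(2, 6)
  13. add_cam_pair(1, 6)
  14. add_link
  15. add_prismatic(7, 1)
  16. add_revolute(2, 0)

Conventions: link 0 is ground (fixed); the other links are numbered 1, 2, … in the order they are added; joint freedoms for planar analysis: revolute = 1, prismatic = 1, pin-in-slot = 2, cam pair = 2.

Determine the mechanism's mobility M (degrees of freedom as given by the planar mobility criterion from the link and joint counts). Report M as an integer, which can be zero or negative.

link 0 = ground. State L|J1|J2 = 1|0|0
+link1  2|0|0
+link2  3|0|0
+link3  4|0|0
R(0,1) f=1→J1  4|1|0
+link4  5|1|0
P(3,0) f=1→J1  5|2|0
PS(1,4) f=2→J2  5|2|1
P(0,4) f=1→J1  5|3|1
+link5  6|3|1
R(2,5) f=1→J1  6|4|1
+link6  7|4|1
R(2,6) f=1→J1  7|5|1
C(1,6) f=2→J2  7|5|2
+link7  8|5|2
P(7,1) f=1→J1  8|6|2
R(2,0) f=1→J1  8|7|2
M = 3(8−1)−2·7−2 = 21−14−2 = 5

M = 5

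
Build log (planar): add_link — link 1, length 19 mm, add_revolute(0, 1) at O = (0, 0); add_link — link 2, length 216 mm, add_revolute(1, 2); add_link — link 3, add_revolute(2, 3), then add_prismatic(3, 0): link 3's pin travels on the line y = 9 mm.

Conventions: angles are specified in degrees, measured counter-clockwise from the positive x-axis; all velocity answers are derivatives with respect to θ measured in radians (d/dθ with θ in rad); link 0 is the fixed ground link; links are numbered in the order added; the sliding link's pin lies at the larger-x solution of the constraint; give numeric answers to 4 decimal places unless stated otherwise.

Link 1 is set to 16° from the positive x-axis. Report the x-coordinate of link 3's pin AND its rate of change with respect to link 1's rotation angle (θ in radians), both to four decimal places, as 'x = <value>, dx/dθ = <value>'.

geometry: r = 19 mm, L = 216 mm, e = 9 mm
crank pin P = (r cos θ, r sin θ) = (18.263972, 5.237110)
h = r sin θ − e = 5.237110 − 9 = -3.762890
x = r cos θ + √(L² − h²) = 18.263972 + 215.967221 = 234.231193
dx/dθ = −r sin θ − h·r cos θ/√(L² − h²) (θ in radians; h = -3.762890) = -4.918889

x = 234.2312, dx/dθ = -4.9189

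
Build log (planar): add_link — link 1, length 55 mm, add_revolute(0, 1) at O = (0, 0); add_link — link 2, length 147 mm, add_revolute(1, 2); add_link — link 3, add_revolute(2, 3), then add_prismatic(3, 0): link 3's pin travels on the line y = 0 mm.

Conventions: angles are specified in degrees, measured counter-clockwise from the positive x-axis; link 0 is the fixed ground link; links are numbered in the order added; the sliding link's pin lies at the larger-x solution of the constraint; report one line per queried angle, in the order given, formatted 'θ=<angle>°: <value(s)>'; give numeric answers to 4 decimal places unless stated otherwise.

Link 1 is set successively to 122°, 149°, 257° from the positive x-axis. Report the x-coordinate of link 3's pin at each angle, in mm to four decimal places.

geometry: r = 55 mm, L = 147 mm, e = 0 mm
θ=122°: crank pin P = (r cos θ, r sin θ) = (-29.145560, 46.642645)
θ=122°: h = r sin θ − e = 46.642645 − 0 = 46.642645
θ=122°: x = r cos θ + √(L² − h²) = -29.145560 + 139.403958 = 110.258399
θ=149°: crank pin P = (r cos θ, r sin θ) = (-47.144202, 28.327094)
θ=149°: h = r sin θ − e = 28.327094 − 0 = 28.327094
θ=149°: x = r cos θ + √(L² − h²) = -47.144202 + 144.244846 = 97.100645
θ=257°: crank pin P = (r cos θ, r sin θ) = (-12.372308, -53.590354)
θ=257°: h = r sin θ − e = -53.590354 − 0 = -53.590354
θ=257°: x = r cos θ + √(L² − h²) = -12.372308 + 136.883432 = 124.511124

θ=122°: 110.2584
θ=149°: 97.1006
θ=257°: 124.5111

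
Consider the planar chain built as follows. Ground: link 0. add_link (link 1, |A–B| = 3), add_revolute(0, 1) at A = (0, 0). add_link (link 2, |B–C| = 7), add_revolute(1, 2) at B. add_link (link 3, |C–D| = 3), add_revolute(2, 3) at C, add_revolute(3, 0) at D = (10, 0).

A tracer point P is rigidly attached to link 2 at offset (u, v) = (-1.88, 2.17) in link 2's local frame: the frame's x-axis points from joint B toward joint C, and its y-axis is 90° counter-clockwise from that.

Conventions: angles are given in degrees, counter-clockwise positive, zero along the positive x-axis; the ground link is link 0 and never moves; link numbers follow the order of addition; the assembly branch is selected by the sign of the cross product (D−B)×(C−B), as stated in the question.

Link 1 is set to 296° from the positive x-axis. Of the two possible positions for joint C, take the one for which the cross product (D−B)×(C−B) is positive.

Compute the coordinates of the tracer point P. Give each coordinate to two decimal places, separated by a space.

A=(0,0), D=(10.00,0)
B = A + 3.00·(cos296°, sin296°) = (1.3151, -2.6964)
|BD| = 9.0938
circle(B,7.00) ∩ circle(D,3.00): a=6.7462, h=1.8678
  candidates: C₊=(7.2041,1.0877) cross=16.985; C₋=(8.3118,-2.4799) cross=-16.985
  branch + wants cross > 0 → take C=(7.2041,1.0877) (cross=16.985)
ex = (C−B)/|BC| = (0.8413,0.5406); ey = (-0.5406,0.8413)
P = B + -1.88·ex + 2.17·ey = (-1.4396,-1.8871)

-1.44 -1.89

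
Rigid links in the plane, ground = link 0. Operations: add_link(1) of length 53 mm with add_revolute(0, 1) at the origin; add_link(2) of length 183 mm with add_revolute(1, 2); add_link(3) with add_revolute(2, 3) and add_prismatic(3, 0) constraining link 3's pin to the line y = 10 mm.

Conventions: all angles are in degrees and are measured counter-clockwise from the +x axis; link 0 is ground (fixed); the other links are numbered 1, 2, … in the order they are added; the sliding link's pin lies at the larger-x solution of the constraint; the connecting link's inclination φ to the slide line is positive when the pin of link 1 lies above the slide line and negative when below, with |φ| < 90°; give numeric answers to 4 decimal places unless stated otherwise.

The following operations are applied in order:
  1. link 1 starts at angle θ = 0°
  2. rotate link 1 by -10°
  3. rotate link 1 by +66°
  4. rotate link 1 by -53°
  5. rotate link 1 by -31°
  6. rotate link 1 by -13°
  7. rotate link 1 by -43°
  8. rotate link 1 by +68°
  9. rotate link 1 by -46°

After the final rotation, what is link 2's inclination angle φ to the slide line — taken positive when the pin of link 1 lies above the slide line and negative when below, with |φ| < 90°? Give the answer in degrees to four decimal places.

geometry: r = 53 mm, L = 183 mm, e = 10 mm; θ starts at 0°
rotate link 1 by -10°: θ ← 0° -10° = -10°
rotate link 1 by +66°: θ ← -10° +66° = 56°
rotate link 1 by -53°: θ ← 56° -53° = 3°
rotate link 1 by -31°: θ ← 3° -31° = -28°
rotate link 1 by -13°: θ ← -28° -13° = -41°
rotate link 1 by -43°: θ ← -41° -43° = -84°
rotate link 1 by +68°: θ ← -84° +68° = -16°
rotate link 1 by -46°: θ ← -16° -46° = -62°
h = r sin θ − e = -46.796222 − 10 = -56.796222
sin φ = h / L = -56.796222 / 183 = -0.31036187
φ = arcsin(-0.31036187) = -18.081040°

-18.0810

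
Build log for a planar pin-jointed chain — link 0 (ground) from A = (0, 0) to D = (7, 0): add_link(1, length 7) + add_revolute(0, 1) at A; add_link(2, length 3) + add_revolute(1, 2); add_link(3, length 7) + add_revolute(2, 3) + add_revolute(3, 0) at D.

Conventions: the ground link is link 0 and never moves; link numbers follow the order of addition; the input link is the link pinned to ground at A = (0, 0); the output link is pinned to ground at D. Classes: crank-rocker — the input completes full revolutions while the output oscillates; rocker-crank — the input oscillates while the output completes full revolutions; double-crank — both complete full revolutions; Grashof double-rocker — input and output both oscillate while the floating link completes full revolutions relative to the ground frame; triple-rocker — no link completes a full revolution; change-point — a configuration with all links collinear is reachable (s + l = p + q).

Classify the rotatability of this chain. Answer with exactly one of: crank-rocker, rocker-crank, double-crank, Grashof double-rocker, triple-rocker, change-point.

lengths: ground=7, input=7, coupler=3, output=7
sorted: s=3 (shortest), l=7 (longest), p+q=14
s + l = 10 vs p + q = 14
s + l < p + q (Grashof) with shortest = coupler link → Grashof double-rocker

Grashof double-rocker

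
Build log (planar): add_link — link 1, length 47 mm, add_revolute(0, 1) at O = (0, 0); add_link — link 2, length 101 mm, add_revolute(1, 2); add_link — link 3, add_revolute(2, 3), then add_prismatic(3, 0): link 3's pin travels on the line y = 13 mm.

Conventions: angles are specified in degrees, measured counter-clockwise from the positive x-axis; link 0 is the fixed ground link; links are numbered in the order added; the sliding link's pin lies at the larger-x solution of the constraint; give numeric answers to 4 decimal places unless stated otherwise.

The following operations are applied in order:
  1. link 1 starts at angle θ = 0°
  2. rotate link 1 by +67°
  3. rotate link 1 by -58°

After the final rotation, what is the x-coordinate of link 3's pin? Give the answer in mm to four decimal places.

geometry: r = 47 mm, L = 101 mm, e = 13 mm; θ starts at 0°
rotate link 1 by +67°: θ ← 0° +67° = 67°
rotate link 1 by -58°: θ ← 67° -58° = 9°
crank pin P = (r cos θ, r sin θ) = (46.421352, 7.352420)
h = r sin θ − e = 7.352420 − 13 = -5.647580
x = r cos θ + √(L² − h²) = 46.421352 + 100.841980 = 147.263332

147.2633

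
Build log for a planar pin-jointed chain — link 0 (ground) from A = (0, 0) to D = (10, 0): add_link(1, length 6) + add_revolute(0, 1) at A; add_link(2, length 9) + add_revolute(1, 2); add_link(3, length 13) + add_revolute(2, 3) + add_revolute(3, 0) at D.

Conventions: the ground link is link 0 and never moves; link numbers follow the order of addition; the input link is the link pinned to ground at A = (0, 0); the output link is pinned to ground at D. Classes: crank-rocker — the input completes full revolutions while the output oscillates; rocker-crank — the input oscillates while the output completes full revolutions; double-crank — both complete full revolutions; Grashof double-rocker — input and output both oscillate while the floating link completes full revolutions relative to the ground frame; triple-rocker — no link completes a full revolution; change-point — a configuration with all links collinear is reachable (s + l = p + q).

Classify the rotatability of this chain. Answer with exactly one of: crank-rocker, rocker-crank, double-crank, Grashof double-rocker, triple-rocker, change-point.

lengths: ground=10, input=6, coupler=9, output=13
sorted: s=6 (shortest), l=13 (longest), p+q=19
s + l = 19 vs p + q = 19
s + l = p + q → change-point (collinear configuration reachable)

change-point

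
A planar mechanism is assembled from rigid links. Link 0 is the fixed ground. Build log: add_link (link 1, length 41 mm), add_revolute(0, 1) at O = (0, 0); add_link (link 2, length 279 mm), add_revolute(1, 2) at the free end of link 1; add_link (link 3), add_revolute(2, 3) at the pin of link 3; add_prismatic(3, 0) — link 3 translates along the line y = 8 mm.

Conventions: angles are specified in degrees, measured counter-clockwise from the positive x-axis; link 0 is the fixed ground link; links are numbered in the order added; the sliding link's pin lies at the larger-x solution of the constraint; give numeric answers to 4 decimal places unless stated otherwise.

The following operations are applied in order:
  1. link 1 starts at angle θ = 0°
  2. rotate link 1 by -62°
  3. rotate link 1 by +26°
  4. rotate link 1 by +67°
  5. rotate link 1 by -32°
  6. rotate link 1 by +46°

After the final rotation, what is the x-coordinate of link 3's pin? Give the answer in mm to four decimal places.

geometry: r = 41 mm, L = 279 mm, e = 8 mm; θ starts at 0°
rotate link 1 by -62°: θ ← 0° -62° = -62°
rotate link 1 by +26°: θ ← -62° +26° = -36°
rotate link 1 by +67°: θ ← -36° +67° = 31°
rotate link 1 by -32°: θ ← 31° -32° = -1°
rotate link 1 by +46°: θ ← -1° +46° = 45°
crank pin P = (r cos θ, r sin θ) = (28.991378, 28.991378)
h = r sin θ − e = 28.991378 − 8 = 20.991378
x = r cos θ + √(L² − h²) = 28.991378 + 278.209206 = 307.200584

307.2006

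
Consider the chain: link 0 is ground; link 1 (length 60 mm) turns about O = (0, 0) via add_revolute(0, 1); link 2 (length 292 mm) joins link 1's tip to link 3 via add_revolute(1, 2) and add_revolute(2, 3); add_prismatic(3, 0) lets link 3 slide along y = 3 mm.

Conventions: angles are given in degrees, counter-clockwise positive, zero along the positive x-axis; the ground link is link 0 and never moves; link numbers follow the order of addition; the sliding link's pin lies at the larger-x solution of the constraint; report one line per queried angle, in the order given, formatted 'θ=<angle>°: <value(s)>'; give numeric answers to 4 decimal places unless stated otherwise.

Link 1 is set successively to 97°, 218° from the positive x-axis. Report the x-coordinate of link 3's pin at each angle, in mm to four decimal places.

geometry: r = 60 mm, L = 292 mm, e = 3 mm
θ=97°: crank pin P = (r cos θ, r sin θ) = (-7.312161, 59.552769)
θ=97°: h = r sin θ − e = 59.552769 − 3 = 56.552769
θ=97°: x = r cos θ + √(L² − h²) = -7.312161 + 286.471263 = 279.159102
θ=218°: crank pin P = (r cos θ, r sin θ) = (-47.280645, -36.939689)
θ=218°: h = r sin θ − e = -36.939689 − 3 = -39.939689
θ=218°: x = r cos θ + √(L² − h²) = -47.280645 + 289.255633 = 241.974988

θ=97°: 279.1591
θ=218°: 241.9750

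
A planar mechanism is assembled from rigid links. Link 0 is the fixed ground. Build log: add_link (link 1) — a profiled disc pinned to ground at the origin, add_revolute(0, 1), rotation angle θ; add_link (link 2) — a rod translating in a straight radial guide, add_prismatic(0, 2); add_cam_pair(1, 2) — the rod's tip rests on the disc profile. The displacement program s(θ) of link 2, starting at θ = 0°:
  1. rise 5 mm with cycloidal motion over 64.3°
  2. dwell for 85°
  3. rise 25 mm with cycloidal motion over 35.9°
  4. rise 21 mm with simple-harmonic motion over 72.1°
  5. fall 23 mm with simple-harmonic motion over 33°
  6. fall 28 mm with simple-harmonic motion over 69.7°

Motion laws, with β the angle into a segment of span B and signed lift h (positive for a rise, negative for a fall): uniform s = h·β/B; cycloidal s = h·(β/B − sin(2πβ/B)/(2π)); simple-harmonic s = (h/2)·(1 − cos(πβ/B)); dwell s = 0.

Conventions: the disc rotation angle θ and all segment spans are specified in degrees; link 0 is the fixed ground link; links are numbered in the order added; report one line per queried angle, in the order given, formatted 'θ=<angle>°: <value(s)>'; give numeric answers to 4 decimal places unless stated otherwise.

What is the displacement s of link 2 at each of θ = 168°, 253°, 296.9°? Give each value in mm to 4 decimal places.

seg 1 [0°–64.3°] cycloidal, h=5: full span → s += 5 → s = 5.0000
seg 2 [64.3°–149.3°] dwell: s stays 5.0000
seg 3 [149.3°–185.2°] cycloidal, h=25: θ=168° here. β=18.7, B=35.9. 25·(0.5209 − sin(2π·0.5209)/(2π)) = 13.5431 → s = 18.5431
seg 3 [149.3°–185.2°] cycloidal, h=25: full span → s += 25 → s = 30.0000
seg 4 [185.2°–257.3°] simple-harmonic, h=21: θ=253° here. β=67.8, B=72.1. 21/2·(1 − cos(π·0.9404)) = 20.8162 → s = 50.8162
seg 4 [185.2°–257.3°] simple-harmonic, h=21: full span → s += 21 → s = 51.0000
seg 5 [257.3°–290.3°] simple-harmonic, h=-23: full span → s += -23 → s = 28.0000
seg 6 [290.3°–360°] simple-harmonic, h=-28: θ=296.9° here. β=6.6, B=69.7. -28/2·(1 − cos(π·0.0947)) = -0.6149 → s = 27.3851

θ=168°: 18.5431
θ=253°: 50.8162
θ=296.9°: 27.3851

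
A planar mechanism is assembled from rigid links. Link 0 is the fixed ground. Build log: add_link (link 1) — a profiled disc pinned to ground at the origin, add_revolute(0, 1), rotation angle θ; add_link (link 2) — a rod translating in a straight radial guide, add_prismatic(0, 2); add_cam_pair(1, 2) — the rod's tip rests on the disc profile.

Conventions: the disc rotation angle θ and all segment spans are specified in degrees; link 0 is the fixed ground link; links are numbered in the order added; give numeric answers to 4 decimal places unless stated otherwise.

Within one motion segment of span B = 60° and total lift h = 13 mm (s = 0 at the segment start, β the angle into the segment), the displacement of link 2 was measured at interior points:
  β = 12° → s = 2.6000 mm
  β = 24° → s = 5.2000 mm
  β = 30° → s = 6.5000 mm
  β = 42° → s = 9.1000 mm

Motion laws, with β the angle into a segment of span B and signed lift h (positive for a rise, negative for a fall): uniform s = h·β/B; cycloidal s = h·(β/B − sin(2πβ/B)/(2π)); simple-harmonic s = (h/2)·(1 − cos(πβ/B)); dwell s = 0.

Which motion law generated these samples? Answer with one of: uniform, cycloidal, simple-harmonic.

candidates at β/B = r: uniform s = h·r (linear in β); cycloidal s = h·(r − sin(2πr)/(2π)); simple-harmonic s = (h/2)(1 − cos(πr))
β=12°: printed 2.6000 | uniform 2.6000, cycloidal 0.6323, simple-harmonic 1.2414
β=24°: printed 5.2000 | uniform 5.2000, cycloidal 3.9839, simple-harmonic 4.4914
β=30°: printed 6.5000 | uniform 6.5000, cycloidal 6.5000, simple-harmonic 6.5000
β=42°: printed 9.1000 | uniform 9.1000, cycloidal 11.0677, simple-harmonic 10.3206
only one law matches every sample → uniform

uniform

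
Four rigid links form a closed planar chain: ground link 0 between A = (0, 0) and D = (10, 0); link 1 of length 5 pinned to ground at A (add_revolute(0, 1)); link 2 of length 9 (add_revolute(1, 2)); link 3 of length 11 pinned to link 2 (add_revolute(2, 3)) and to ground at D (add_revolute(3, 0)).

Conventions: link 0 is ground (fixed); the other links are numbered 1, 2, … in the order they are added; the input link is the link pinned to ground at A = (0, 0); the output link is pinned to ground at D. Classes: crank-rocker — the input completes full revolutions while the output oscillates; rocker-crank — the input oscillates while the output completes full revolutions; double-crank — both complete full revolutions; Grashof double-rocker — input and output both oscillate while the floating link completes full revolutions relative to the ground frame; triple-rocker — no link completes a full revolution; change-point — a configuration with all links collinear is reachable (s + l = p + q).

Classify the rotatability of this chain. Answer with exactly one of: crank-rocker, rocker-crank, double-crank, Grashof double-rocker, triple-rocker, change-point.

lengths: ground=10, input=5, coupler=9, output=11
sorted: s=5 (shortest), l=11 (longest), p+q=19
s + l = 16 vs p + q = 19
s + l < p + q (Grashof) with shortest = input link → crank-rocker

crank-rocker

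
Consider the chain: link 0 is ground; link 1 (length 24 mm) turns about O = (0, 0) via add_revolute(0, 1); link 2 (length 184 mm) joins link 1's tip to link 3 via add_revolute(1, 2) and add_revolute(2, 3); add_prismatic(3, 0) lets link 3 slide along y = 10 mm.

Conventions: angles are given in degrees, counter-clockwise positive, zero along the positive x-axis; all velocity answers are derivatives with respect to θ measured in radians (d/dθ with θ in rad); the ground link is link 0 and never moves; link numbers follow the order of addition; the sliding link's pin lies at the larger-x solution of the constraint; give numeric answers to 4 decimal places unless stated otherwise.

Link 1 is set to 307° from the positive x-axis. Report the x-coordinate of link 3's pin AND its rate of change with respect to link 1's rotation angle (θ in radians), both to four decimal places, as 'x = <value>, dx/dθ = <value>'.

geometry: r = 24 mm, L = 184 mm, e = 10 mm
crank pin P = (r cos θ, r sin θ) = (14.443561, -19.167252)
h = r sin θ − e = -19.167252 − 10 = -29.167252
x = r cos θ + √(L² − h²) = 14.443561 + 181.673530 = 196.117090
dx/dθ = −r sin θ − h·r cos θ/√(L² − h²) (θ in radians; h = -29.167252) = 21.486131

x = 196.1171, dx/dθ = 21.4861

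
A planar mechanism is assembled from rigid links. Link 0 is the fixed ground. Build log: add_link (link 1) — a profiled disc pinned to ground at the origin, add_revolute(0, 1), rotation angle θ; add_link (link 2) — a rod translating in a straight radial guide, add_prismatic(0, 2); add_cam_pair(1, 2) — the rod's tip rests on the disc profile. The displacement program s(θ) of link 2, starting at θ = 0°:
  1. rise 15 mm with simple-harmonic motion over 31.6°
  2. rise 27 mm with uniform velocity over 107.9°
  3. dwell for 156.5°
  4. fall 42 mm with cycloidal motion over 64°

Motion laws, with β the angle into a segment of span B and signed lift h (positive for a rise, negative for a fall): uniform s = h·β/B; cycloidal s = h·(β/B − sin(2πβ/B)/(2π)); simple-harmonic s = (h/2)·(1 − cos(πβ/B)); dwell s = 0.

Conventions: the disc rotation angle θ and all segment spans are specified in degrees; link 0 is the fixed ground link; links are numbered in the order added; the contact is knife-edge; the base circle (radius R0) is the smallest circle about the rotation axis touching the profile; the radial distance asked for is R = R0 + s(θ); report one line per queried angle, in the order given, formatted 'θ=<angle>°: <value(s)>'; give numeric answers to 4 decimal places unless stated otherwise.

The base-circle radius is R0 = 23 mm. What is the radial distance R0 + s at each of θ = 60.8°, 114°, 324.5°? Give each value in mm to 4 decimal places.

seg 1 [0°–31.6°] simple-harmonic, h=15: full span → s += 15 → s = 15.0000
seg 2 [31.6°–139.5°] uniform, h=27: θ=60.8° here. β=29.2, B=107.9. 27·29.2/107.9 = 7.3068 → s = 22.3068
seg 2 [31.6°–139.5°] uniform, h=27: θ=114° here. β=82.4, B=107.9. 27·82.4/107.9 = 20.6191 → s = 35.6191
seg 2 [31.6°–139.5°] uniform, h=27: full span → s += 27 → s = 42.0000
seg 3 [139.5°–296°] dwell: s stays 42.0000
seg 4 [296°–360°] cycloidal, h=-42: θ=324.5° here. β=28.5, B=64. -42·(0.4453 − sin(2π·0.4453)/(2π)) = -16.4512 → s = 25.5488
θ=60.8°: R = R0 + s = 23 + 22.3068 = 45.3068
θ=114°: R = R0 + s = 23 + 35.6191 = 58.6191
θ=324.5°: R = R0 + s = 23 + 25.5488 = 48.5488

θ=60.8°: 45.3068
θ=114°: 58.6191
θ=324.5°: 48.5488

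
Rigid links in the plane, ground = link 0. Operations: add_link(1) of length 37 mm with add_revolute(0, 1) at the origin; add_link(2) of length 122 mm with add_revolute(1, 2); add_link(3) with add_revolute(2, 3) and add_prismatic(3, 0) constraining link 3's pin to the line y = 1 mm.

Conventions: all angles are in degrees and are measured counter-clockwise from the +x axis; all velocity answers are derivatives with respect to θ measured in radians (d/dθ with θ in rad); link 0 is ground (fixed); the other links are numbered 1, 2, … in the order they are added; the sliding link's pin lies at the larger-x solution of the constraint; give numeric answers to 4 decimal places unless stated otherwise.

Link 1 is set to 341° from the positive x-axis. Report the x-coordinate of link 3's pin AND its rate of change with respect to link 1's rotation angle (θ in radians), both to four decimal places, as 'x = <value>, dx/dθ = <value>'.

geometry: r = 37 mm, L = 122 mm, e = 1 mm
crank pin P = (r cos θ, r sin θ) = (34.984187, -12.046022)
h = r sin θ − e = -12.046022 − 1 = -13.046022
x = r cos θ + √(L² − h²) = 34.984187 + 121.300459 = 156.284646
dx/dθ = −r sin θ − h·r cos θ/√(L² − h²) (θ in radians; h = -13.046022) = 15.808616

x = 156.2846, dx/dθ = 15.8086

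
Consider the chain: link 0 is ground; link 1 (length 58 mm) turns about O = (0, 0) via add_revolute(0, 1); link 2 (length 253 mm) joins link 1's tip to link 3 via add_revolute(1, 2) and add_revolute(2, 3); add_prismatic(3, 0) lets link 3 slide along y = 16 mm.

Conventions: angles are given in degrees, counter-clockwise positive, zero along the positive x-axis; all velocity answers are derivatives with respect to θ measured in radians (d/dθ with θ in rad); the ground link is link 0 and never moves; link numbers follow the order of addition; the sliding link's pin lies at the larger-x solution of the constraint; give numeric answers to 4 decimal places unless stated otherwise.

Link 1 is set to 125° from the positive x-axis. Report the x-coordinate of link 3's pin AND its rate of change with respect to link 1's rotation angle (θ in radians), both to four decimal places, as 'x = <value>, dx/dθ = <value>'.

geometry: r = 58 mm, L = 253 mm, e = 16 mm
crank pin P = (r cos θ, r sin θ) = (-33.267433, 47.510819)
h = r sin θ − e = 47.510819 − 16 = 31.510819
x = r cos θ + √(L² − h²) = -33.267433 + 251.030015 = 217.762581
dx/dθ = −r sin θ − h·r cos θ/√(L² − h²) (θ in radians; h = 31.510819) = -43.334887

x = 217.7626, dx/dθ = -43.3349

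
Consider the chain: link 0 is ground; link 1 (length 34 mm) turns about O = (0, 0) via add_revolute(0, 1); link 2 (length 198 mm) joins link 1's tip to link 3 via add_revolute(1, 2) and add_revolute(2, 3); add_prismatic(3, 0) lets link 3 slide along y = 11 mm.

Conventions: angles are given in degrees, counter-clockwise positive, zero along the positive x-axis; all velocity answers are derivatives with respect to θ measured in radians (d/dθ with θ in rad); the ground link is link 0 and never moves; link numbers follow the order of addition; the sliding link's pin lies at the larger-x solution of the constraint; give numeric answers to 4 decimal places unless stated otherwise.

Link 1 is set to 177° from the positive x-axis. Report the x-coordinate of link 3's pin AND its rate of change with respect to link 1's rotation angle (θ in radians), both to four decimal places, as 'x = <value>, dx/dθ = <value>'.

geometry: r = 34 mm, L = 198 mm, e = 11 mm
crank pin P = (r cos θ, r sin θ) = (-33.953404, 1.779423)
h = r sin θ − e = 1.779423 − 11 = -9.220577
x = r cos θ + √(L² − h²) = -33.953404 + 197.785189 = 163.831785
dx/dθ = −r sin θ − h·r cos θ/√(L² − h²) (θ in radians; h = -9.220577) = -3.362301

x = 163.8318, dx/dθ = -3.3623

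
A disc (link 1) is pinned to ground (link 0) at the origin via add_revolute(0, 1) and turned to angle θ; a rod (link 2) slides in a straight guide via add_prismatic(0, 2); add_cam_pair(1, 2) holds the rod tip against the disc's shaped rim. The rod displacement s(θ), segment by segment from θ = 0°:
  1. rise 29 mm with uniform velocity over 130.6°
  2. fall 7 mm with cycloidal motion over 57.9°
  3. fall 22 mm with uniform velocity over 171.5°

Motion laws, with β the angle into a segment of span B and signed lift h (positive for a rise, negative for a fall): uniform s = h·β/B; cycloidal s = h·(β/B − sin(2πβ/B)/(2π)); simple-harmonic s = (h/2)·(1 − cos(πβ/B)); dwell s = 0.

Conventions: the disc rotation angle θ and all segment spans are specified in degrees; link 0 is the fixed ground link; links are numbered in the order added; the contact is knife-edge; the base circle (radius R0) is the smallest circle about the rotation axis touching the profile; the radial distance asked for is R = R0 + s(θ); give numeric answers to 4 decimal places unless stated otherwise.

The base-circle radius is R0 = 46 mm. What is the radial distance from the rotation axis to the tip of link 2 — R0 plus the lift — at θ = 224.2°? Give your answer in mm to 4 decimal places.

segment 1 (0° to 130.6°, uniform, h = 29) is passed completely: s = 0.0000 + (29) = 29.0000
segment 2 (130.6° to 188.5°, cycloidal, h = -7) is passed completely: s = 29.0000 + (-7) = 22.0000
θ = 224.2° falls in segment 3 (188.5° to 360°, uniform, h = -22): β = 224.2 − 188.5 = 35.7°, B = 171.5°; Δs = -22·35.7/171.5 = -4.5796; s = 22.0000 − 4.5796 = 17.4204
R = R0 + s = 46 + 17.4204 = 63.4204

63.4204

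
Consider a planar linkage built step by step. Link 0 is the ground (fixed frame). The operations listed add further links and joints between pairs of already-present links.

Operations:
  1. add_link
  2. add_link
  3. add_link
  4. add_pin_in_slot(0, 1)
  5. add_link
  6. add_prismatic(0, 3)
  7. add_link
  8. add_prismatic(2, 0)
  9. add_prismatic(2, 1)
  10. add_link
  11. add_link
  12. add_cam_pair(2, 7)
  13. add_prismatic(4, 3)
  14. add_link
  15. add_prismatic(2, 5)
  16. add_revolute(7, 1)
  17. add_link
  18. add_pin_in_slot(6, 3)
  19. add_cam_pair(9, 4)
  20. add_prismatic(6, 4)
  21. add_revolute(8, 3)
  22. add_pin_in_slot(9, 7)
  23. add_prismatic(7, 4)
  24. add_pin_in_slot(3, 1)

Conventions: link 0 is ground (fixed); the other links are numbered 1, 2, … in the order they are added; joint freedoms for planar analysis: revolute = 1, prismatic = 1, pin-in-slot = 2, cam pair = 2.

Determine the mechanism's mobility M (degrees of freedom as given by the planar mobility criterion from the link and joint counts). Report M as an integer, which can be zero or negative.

ground; <1,0,0>
#1 <2,0,0>
#2 <3,0,0>
#3 <4,0,0>
PS:0↔1 J2 <4,0,1>
#4 <5,0,1>
P:0↔3 J1 <5,1,1>
#5 <6,1,1>
P:2↔0 J1 <6,2,1>
P:2↔1 J1 <6,3,1>
#6 <7,3,1>
#7 <8,3,1>
C:2↔7 J2 <8,3,2>
P:4↔3 J1 <8,4,2>
#8 <9,4,2>
P:2↔5 J1 <9,5,2>
R:7↔1 J1 <9,6,2>
#9 <10,6,2>
PS:6↔3 J2 <10,6,3>
C:9↔4 J2 <10,6,4>
P:6↔4 J1 <10,7,4>
R:8↔3 J1 <10,8,4>
PS:9↔7 J2 <10,8,5>
P:7↔4 J1 <10,9,5>
PS:3↔1 J2 <10,9,6>
3×9 − 2×9 − 1×6 = 3

M = 3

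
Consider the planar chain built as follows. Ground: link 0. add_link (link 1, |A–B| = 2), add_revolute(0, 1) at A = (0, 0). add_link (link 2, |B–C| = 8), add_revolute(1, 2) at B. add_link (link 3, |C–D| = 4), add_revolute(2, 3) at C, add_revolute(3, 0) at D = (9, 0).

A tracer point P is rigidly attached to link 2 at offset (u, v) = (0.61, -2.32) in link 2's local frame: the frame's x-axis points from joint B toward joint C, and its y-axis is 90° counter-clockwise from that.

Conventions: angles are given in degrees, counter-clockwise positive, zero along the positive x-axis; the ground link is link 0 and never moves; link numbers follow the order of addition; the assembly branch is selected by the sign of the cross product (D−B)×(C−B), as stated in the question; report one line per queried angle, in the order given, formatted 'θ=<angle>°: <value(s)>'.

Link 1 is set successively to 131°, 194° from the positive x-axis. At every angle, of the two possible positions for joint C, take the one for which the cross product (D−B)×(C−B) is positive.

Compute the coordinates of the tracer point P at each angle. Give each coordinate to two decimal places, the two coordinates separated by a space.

A=(0,0), D=(9.00,0)
θ=131°: B = A + 2.00·(cos131°, sin131°) = (-1.3121, 1.5094)
θ=131°: |BD| = 10.4220
θ=131°: circle(B,8.00) ∩ circle(D,4.00): a=7.5138, h=2.7464
θ=131°:   candidates: C₊=(6.5202,3.1386) cross=28.623; C₋=(5.7247,-2.2962) cross=-28.623
θ=131°:   branch + wants cross > 0 → take C=(6.5202,3.1386) (cross=28.623)
θ=131°: ex = (C−B)/|BC| = (0.9790,0.2036); ey = (-0.2036,0.9790)
θ=131°: P = B + 0.61·ex + -2.32·ey = (-0.2424,-0.6377)
θ=194°: B = A + 2.00·(cos194°, sin194°) = (-1.9406, -0.4838)
θ=194°: |BD| = 10.9513
θ=194°: circle(B,8.00) ∩ circle(D,4.00): a=7.6672, h=2.2835
θ=194°:   candidates: C₊=(5.6182,2.1362) cross=25.008; C₋=(5.8200,-2.4264) cross=-25.008
θ=194°:   branch + wants cross > 0 → take C=(5.6182,2.1362) (cross=25.008)
θ=194°: ex = (C−B)/|BC| = (0.9448,0.3275); ey = (-0.3275,0.9448)
θ=194°: P = B + 0.61·ex + -2.32·ey = (-0.6044,-2.4761)

θ=131°: -0.24 -0.64
θ=194°: -0.60 -2.48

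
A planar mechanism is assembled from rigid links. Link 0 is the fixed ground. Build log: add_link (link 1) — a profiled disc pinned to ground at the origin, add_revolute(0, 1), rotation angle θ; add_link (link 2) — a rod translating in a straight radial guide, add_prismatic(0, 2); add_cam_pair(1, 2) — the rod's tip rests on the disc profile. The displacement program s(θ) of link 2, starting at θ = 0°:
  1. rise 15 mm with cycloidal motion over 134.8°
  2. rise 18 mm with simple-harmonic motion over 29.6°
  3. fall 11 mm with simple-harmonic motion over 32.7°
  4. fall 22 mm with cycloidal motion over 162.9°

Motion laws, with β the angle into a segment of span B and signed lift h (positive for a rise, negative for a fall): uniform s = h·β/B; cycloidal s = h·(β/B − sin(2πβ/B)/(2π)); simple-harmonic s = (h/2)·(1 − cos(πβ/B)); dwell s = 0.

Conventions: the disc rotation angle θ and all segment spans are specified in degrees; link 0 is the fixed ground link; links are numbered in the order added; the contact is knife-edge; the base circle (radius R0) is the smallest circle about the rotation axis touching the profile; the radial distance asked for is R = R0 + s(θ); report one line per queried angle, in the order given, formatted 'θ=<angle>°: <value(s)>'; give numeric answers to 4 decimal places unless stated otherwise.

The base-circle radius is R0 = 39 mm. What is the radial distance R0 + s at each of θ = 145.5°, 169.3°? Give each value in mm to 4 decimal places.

seg 1 [0°–134.8°] cycloidal, h=15: full span → s += 15 → s = 15.0000
seg 2 [134.8°–164.4°] simple-harmonic, h=18: θ=145.5° here. β=10.7, B=29.6. 18/2·(1 − cos(π·0.3615)) = 5.2061 → s = 20.2061
seg 2 [134.8°–164.4°] simple-harmonic, h=18: full span → s += 18 → s = 33.0000
seg 3 [164.4°–197.1°] simple-harmonic, h=-11: θ=169.3° here. β=4.9, B=32.7. -11/2·(1 − cos(π·0.1498)) = -0.5983 → s = 32.4017
θ=145.5°: R = R0 + s = 39 + 20.2061 = 59.2061
θ=169.3°: R = R0 + s = 39 + 32.4017 = 71.4017

θ=145.5°: 59.2061
θ=169.3°: 71.4017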